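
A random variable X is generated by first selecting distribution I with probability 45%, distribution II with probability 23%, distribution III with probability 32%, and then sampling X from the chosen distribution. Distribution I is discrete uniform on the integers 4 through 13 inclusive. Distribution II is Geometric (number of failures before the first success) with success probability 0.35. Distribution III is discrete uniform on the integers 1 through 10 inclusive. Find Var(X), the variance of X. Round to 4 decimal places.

Per component, I: μ=8.5, E[X²]=80.5; II: μ=1.85714, E[X²]=8.7551; III: μ=5.5, E[X²]=38.5.
E[X] = 0.45·8.5 + 0.23·1.85714 + 0.32·5.5 = 6.01214.
E[X²] = 0.45·80.5 + 0.23·8.7551 + 0.32·38.5 = 50.5587.
Var(X) = E[X²] − (E[X])² = 50.5587 − 36.1459 = 14.4128.

14.4128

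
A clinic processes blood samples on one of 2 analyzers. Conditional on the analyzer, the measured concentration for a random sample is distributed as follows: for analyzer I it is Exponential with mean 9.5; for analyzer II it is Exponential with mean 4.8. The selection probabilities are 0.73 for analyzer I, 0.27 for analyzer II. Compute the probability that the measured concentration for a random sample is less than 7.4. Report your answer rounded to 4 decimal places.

Conditional on each analyzer, P(X < 7.4): I: 0.541111; II: 0.785976.
By total probability, P(X < 7.4) = 0.73·0.541111 + 0.27·0.785976 = 0.607225.

0.6072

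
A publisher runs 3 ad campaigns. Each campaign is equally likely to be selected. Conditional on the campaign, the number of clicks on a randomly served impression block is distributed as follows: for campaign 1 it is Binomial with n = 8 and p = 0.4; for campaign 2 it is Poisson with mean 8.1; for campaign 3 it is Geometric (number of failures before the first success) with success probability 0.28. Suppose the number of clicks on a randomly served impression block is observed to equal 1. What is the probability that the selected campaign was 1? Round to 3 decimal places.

Likelihoods P(X=1 | ·): 1: 0.0895795; 2: 0.00245867; 3: 0.2016.
Posterior ∝ prior × likelihood. Numerator for 1: 0.333333·0.0895795 = 0.0298598.
Normalizing constant: 0.333333·0.0895795 + 0.333333·0.00245867 + 0.333333·0.2016 = 0.0978794.
P(1 | observation) = 0.0298598 / 0.0978794 = 0.305068.

0.305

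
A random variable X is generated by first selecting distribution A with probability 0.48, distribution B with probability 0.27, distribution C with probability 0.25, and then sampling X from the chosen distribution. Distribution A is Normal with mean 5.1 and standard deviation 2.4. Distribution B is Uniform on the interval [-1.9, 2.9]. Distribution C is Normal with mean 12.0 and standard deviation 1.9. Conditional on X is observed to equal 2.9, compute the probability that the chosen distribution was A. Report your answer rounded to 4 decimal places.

Likelihoods f(2.9 | ·): A: 0.109203; B: 0.208333; C: 2.19282e-06.
Posterior ∝ prior × likelihood. Numerator for A: 0.48·0.109203 = 0.0524175.
Normalizing constant: 0.48·0.109203 + 0.27·0.208333 + 0.25·2.19282e-06 = 0.108668.
P(A | observation) = 0.0524175 / 0.108668 = 0.482363.

0.4824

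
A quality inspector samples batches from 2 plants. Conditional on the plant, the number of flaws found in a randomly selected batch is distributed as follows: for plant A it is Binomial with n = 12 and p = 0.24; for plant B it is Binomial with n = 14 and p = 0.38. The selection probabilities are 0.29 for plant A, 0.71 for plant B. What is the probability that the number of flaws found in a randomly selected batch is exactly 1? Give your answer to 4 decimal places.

Conditional on each plant, P(X = 1): A: 0.140716; B: 0.0106415.
By total probability, P(X = 1) = 0.29·0.140716 + 0.71·0.0106415 = 0.048363.

0.0484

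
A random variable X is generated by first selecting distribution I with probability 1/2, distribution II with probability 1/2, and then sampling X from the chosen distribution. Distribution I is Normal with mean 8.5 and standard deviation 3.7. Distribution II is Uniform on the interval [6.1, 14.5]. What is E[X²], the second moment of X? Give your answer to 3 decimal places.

98.955

For each component E[X²] = Var + (mean)², giving I: 85.94; II: 111.97.
Overall E[X²] = 0.5·85.94 + 0.5·111.97 = 98.955.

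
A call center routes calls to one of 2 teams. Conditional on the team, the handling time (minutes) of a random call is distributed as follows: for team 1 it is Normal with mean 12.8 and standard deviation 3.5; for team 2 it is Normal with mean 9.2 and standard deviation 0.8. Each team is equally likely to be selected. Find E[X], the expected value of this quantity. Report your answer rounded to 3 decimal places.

11.000

Component means — 1: 12.8; 2: 9.2.
E[X] = 0.5·12.8 + 0.5·9.2 = 11.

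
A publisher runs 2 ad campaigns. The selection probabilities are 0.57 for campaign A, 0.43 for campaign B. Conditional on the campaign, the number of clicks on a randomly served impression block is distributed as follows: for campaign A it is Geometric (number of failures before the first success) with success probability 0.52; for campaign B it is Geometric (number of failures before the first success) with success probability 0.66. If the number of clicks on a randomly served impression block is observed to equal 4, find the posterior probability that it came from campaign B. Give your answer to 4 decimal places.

0.1942

Likelihoods P(X=4 | ·): A: 0.0276038; B: 0.00881982.
Posterior ∝ prior × likelihood. Numerator for B: 0.43·0.00881982 = 0.00379252.
Normalizing constant: 0.57·0.0276038 + 0.43·0.00881982 = 0.0195267.
P(B | observation) = 0.00379252 / 0.0195267 = 0.194223.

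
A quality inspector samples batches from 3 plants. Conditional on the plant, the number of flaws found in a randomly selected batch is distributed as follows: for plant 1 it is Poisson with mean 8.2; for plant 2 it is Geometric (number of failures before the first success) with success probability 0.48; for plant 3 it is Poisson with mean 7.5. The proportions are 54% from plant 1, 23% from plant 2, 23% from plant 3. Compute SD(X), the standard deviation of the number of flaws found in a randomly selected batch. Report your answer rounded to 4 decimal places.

3.8989

Per component, 1: μ=8.2, E[X²]=75.44; 2: μ=1.08333, E[X²]=3.43056; 3: μ=7.5, E[X²]=63.75.
E[X] = 0.54·8.2 + 0.23·1.08333 + 0.23·7.5 = 6.40217.
E[X²] = 0.54·75.44 + 0.23·3.43056 + 0.23·63.75 = 56.1891.
Var(X) = E[X²] − (E[X])² = 56.1891 − 40.9877 = 15.2014.
SD(X) = √15.2014 = 3.8989.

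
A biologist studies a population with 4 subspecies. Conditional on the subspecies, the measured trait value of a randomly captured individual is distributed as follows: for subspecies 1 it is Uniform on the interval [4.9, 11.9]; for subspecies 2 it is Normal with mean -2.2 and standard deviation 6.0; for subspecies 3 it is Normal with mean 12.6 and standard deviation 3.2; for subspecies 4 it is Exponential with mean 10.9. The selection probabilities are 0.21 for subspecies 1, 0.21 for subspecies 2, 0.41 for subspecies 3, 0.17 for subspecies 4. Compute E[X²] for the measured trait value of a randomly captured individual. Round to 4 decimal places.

For each component E[X²] = Var + (mean)², giving 1: 74.6433; 2: 40.84; 3: 169; 4: 237.62.
Overall E[X²] = 0.21·74.6433 + 0.21·40.84 + 0.41·169 + 0.17·237.62 = 133.937.

133.9369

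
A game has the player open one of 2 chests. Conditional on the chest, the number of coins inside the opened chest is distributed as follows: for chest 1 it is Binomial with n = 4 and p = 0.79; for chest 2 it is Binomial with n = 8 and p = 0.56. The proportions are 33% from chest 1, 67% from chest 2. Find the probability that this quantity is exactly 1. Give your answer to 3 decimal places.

0.019

Conditional on each chest, P(X = 1): 1: 0.0292648; 2: 0.0143036.
By total probability, P(X = 1) = 0.33·0.0292648 + 0.67·0.0143036 = 0.0192408.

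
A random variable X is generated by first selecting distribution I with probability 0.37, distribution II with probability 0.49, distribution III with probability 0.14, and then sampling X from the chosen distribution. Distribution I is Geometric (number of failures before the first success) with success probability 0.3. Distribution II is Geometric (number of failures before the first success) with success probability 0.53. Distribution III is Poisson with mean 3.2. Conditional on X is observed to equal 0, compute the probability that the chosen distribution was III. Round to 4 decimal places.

Likelihoods P(X=0 | ·): I: 0.3; II: 0.53; III: 0.0407622.
Posterior ∝ prior × likelihood. Numerator for III: 0.14·0.0407622 = 0.00570671.
Normalizing constant: 0.37·0.3 + 0.49·0.53 + 0.14·0.0407622 = 0.376407.
P(III | observation) = 0.00570671 / 0.376407 = 0.015161.

0.0152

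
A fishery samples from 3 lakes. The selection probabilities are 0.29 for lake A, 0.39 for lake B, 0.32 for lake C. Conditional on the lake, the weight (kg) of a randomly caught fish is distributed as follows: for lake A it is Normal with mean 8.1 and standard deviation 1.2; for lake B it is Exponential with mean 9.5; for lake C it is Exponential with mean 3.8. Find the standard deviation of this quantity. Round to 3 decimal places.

Per component, A: μ=8.1, E[X²]=67.05; B: μ=9.5, E[X²]=180.5; C: μ=3.8, E[X²]=28.88.
E[X] = 0.29·8.1 + 0.39·9.5 + 0.32·3.8 = 7.27.
E[X²] = 0.29·67.05 + 0.39·180.5 + 0.32·28.88 = 99.0811.
Var(X) = E[X²] − (E[X])² = 99.0811 − 52.8529 = 46.2282.
SD(X) = √46.2282 = 6.79913.

6.799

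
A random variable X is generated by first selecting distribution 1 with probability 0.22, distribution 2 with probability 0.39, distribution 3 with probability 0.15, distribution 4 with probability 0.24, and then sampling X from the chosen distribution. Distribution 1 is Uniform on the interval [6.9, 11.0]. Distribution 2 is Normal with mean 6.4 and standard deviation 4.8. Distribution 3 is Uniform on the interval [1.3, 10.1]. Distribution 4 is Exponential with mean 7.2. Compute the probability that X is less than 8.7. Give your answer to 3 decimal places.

Conditional on each component, P(X < 8.7): 1: 0.439024; 2: 0.68409; 3: 0.840909; 4: 0.701305.
By total probability, P(X < 8.7) = 0.22·0.439024 + 0.39·0.68409 + 0.15·0.840909 + 0.24·0.701305 = 0.65783.

0.658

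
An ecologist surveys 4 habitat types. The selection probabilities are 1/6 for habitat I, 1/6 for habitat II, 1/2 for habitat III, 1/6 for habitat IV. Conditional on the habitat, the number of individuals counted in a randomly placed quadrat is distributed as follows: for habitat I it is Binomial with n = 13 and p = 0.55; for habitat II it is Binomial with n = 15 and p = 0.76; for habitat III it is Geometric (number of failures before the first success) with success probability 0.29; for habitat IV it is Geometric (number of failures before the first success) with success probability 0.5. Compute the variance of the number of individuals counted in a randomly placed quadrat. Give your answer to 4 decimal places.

Per component, I: μ=7.15, E[X²]=54.34; II: μ=11.4, E[X²]=132.696; III: μ=2.44828, E[X²]=14.4364; IV: μ=1, E[X²]=3.
E[X] = 0.166667·7.15 + 0.166667·11.4 + 0.5·2.44828 + 0.166667·1 = 4.48247.
E[X²] = 0.166667·54.34 + 0.166667·132.696 + 0.5·14.4364 + 0.166667·3 = 38.8909.
Var(X) = E[X²] − (E[X])² = 38.8909 − 20.0925 = 18.7983.

18.7983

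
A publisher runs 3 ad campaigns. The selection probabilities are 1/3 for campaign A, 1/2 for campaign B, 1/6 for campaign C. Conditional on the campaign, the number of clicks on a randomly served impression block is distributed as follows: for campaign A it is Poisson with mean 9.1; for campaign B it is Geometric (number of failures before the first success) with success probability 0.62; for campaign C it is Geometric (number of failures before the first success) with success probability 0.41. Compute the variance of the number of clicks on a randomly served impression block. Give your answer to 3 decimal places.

19.435

Per component, A: μ=9.1, E[X²]=91.91; B: μ=0.612903, E[X²]=1.3642; C: μ=1.43902, E[X²]=5.58061.
E[X] = 0.333333·9.1 + 0.5·0.612903 + 0.166667·1.43902 = 3.57962.
E[X²] = 0.333333·91.91 + 0.5·1.3642 + 0.166667·5.58061 = 32.2489.
Var(X) = E[X²] − (E[X])² = 32.2489 − 12.8137 = 19.4352.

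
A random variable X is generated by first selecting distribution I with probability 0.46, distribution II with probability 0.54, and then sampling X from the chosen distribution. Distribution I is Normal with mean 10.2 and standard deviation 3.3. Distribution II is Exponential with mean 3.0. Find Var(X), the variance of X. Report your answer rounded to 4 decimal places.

22.7465

Per component, I: μ=10.2, E[X²]=114.93; II: μ=3, E[X²]=18.
E[X] = 0.46·10.2 + 0.54·3 = 6.312.
E[X²] = 0.46·114.93 + 0.54·18 = 62.5878.
Var(X) = E[X²] − (E[X])² = 62.5878 − 39.8413 = 22.7465.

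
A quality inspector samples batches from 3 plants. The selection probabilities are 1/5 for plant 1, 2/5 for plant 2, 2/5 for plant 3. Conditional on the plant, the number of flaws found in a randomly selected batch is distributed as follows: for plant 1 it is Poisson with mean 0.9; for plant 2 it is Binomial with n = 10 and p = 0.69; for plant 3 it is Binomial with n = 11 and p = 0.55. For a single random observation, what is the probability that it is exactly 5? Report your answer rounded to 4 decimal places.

Conditional on each plant, P(X = 5): 1: 0.00200063; 2: 0.112838; 3: 0.193077.
By total probability, P(X = 5) = 0.2·0.00200063 + 0.4·0.112838 + 0.4·0.193077 = 0.122766.

0.1228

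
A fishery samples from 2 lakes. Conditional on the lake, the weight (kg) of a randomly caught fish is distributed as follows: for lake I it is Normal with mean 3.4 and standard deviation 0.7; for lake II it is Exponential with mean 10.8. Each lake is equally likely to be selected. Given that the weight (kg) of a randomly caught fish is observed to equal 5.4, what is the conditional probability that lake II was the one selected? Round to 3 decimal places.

Likelihoods f(5.4 | ·): I: 0.00962014; II: 0.0561602.
Posterior ∝ prior × likelihood. Numerator for II: 0.5·0.0561602 = 0.0280801.
Normalizing constant: 0.5·0.00962014 + 0.5·0.0561602 = 0.0328902.
P(II | observation) = 0.0280801 / 0.0328902 = 0.853754.

0.854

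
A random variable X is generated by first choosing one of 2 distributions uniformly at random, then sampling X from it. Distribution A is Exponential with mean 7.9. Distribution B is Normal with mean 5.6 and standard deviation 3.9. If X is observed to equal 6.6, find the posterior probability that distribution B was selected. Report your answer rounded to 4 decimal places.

Likelihoods f(6.6 | ·): A: 0.0548965; B: 0.0989849.
Posterior ∝ prior × likelihood. Numerator for B: 0.5·0.0989849 = 0.0494924.
Normalizing constant: 0.5·0.0548965 + 0.5·0.0989849 = 0.0769407.
P(B | observation) = 0.0494924 / 0.0769407 = 0.643254.

0.6433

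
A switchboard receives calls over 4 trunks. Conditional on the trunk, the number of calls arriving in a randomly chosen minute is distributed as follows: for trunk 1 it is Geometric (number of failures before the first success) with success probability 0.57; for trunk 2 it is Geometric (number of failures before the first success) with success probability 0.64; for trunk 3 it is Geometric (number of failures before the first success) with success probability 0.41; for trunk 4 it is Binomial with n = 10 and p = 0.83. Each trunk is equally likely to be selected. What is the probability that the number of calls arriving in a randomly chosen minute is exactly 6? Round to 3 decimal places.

0.020

Conditional on each trunk, P(X = 6): 1: 0.00360318; 2: 0.00139314; 3: 0.017294; 4: 0.0573434.
By total probability, P(X = 6) = 0.25·0.00360318 + 0.25·0.00139314 + 0.25·0.017294 + 0.25·0.0573434 = 0.0199084.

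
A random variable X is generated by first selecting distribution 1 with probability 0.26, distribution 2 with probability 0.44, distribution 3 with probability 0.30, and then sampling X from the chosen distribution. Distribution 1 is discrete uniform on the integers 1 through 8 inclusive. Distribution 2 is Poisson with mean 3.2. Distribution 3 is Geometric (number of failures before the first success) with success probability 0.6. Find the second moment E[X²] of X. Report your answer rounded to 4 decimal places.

For each component E[X²] = Var + (mean)², giving 1: 25.5; 2: 13.44; 3: 1.55556.
Overall E[X²] = 0.26·25.5 + 0.44·13.44 + 0.3·1.55556 = 13.0103.

13.0103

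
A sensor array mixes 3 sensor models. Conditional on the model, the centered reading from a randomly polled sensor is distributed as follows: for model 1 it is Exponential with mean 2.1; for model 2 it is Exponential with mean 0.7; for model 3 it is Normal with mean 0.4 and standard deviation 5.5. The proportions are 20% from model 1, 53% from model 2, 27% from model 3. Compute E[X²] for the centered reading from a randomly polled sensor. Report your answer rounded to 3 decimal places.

For each component E[X²] = Var + (mean)², giving 1: 8.82; 2: 0.98; 3: 30.41.
Overall E[X²] = 0.2·8.82 + 0.53·0.98 + 0.27·30.41 = 10.4941.

10.494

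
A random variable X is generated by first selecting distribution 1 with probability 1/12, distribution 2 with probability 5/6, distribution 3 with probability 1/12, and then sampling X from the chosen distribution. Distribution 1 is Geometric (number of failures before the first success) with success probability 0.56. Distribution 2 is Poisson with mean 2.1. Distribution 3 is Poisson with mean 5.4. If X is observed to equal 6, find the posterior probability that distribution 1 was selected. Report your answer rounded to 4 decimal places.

0.0133

Likelihoods P(X=6 | ·): 1: 0.00406354; 2: 0.014587; 3: 0.155539.
Posterior ∝ prior × likelihood. Numerator for 1: 0.0833333·0.00406354 = 0.000338628.
Normalizing constant: 0.0833333·0.00406354 + 0.833333·0.014587 + 0.0833333·0.155539 = 0.025456.
P(1 | observation) = 0.000338628 / 0.025456 = 0.0133025.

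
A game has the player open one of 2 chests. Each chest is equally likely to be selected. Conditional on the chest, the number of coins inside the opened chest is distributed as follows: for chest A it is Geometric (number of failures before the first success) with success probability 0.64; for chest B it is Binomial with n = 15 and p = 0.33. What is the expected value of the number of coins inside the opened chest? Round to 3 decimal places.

2.756

Component means — A: 0.5625; B: 4.95.
E[X] = 0.5·0.5625 + 0.5·4.95 = 2.75625.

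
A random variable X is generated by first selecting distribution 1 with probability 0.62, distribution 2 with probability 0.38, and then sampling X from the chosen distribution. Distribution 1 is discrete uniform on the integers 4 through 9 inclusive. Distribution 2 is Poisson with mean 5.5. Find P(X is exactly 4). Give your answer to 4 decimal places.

Conditional on each component, P(X = 4): 1: 0.166667; 2: 0.155819.
By total probability, P(X = 4) = 0.62·0.166667 + 0.38·0.155819 = 0.162544.

0.1625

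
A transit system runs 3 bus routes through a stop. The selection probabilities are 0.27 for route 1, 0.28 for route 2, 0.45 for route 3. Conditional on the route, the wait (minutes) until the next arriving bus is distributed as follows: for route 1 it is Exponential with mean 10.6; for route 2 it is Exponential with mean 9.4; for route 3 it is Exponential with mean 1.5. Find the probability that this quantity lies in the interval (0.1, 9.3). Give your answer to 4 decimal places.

Conditional on each route, P(0.1 < X < 9.3): 1: 0.57473; 2: 0.617604; 3: 0.933478.
By total probability, P(0.1 < X < 9.3) = 0.27·0.57473 + 0.28·0.617604 + 0.45·0.933478 = 0.748171.

0.7482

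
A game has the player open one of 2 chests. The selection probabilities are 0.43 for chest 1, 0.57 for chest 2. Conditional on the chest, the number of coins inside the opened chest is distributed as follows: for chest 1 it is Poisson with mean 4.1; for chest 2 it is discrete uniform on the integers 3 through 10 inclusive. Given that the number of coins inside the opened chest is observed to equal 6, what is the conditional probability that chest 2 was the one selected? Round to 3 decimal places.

0.602

Likelihoods P(X=6 | ·): 1: 0.109336; 2: 0.125.
Posterior ∝ prior × likelihood. Numerator for 2: 0.57·0.125 = 0.07125.
Normalizing constant: 0.43·0.109336 + 0.57·0.125 = 0.118264.
P(2 | observation) = 0.07125 / 0.118264 = 0.602463.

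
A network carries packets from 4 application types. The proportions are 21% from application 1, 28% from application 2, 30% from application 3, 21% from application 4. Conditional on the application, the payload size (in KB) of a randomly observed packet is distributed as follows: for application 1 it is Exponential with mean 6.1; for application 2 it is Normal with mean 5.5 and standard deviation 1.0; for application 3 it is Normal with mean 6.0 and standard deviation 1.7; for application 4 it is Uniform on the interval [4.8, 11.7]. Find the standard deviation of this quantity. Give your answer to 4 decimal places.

Per component, 1: μ=6.1, E[X²]=74.42; 2: μ=5.5, E[X²]=31.25; 3: μ=6, E[X²]=38.89; 4: μ=8.25, E[X²]=72.03.
E[X] = 0.21·6.1 + 0.28·5.5 + 0.3·6 + 0.21·8.25 = 6.3535.
E[X²] = 0.21·74.42 + 0.28·31.25 + 0.3·38.89 + 0.21·72.03 = 51.1715.
Var(X) = E[X²] − (E[X])² = 51.1715 − 40.367 = 10.8045.
SD(X) = √10.8045 = 3.28703.

3.2870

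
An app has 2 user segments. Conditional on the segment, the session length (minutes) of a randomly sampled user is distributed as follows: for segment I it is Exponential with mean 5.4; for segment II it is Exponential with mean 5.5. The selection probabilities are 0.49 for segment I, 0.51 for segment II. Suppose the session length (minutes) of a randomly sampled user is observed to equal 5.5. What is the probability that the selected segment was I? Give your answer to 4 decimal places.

0.4900

Likelihoods f(5.5 | ·): I: 0.0668758; II: 0.0668872.
Posterior ∝ prior × likelihood. Numerator for I: 0.49·0.0668758 = 0.0327692.
Normalizing constant: 0.49·0.0668758 + 0.51·0.0668872 = 0.0668816.
P(I | observation) = 0.0327692 / 0.0668816 = 0.489958.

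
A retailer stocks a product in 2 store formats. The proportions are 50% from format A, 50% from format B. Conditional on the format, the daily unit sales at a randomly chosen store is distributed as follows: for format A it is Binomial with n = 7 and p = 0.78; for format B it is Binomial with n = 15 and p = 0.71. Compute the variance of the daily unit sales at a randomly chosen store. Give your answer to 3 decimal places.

8.879

Per component, A: μ=5.46, E[X²]=31.0128; B: μ=10.65, E[X²]=116.511.
E[X] = 0.5·5.46 + 0.5·10.65 = 8.055.
E[X²] = 0.5·31.0128 + 0.5·116.511 = 73.7619.
Var(X) = E[X²] − (E[X])² = 73.7619 − 64.883 = 8.87887.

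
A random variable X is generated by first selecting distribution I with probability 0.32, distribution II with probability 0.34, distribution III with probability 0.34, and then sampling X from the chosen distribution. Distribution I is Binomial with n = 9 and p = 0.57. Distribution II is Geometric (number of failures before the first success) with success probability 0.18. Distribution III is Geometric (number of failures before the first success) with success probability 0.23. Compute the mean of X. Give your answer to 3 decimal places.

Component means — I: 5.13; II: 4.55556; III: 3.34783.
E[X] = 0.32·5.13 + 0.34·4.55556 + 0.34·3.34783 = 4.32875.

4.329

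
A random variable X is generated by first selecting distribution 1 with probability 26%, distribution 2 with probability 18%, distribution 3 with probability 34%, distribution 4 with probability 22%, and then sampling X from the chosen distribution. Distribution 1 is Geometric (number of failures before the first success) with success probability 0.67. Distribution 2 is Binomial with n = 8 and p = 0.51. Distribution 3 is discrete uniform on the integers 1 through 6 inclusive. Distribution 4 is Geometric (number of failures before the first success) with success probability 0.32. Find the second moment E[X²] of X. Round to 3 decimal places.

For each component E[X²] = Var + (mean)², giving 1: 0.977723; 2: 18.6456; 3: 15.1667; 4: 11.1562.
Overall E[X²] = 0.26·0.977723 + 0.18·18.6456 + 0.34·15.1667 + 0.22·11.1562 = 11.2215.

11.221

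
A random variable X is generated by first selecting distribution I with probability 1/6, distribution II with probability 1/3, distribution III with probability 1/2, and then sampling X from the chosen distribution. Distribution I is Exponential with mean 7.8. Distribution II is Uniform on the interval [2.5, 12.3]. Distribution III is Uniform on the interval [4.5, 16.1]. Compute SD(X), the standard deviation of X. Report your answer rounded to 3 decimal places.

4.511

Per component, I: μ=7.8, E[X²]=121.68; II: μ=7.4, E[X²]=62.7633; III: μ=10.3, E[X²]=117.303.
E[X] = 0.166667·7.8 + 0.333333·7.4 + 0.5·10.3 = 8.91667.
E[X²] = 0.166667·121.68 + 0.333333·62.7633 + 0.5·117.303 = 99.8528.
Var(X) = E[X²] − (E[X])² = 99.8528 − 79.5069 = 20.3458.
SD(X) = √20.3458 = 4.51064.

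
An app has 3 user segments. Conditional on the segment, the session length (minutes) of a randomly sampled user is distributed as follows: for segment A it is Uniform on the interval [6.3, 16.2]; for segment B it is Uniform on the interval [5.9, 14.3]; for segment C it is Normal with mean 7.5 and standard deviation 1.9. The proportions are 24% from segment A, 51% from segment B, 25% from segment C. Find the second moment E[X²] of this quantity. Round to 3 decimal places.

102.324

For each component E[X²] = Var + (mean)², giving A: 134.73; B: 107.89; C: 59.86.
Overall E[X²] = 0.24·134.73 + 0.51·107.89 + 0.25·59.86 = 102.324.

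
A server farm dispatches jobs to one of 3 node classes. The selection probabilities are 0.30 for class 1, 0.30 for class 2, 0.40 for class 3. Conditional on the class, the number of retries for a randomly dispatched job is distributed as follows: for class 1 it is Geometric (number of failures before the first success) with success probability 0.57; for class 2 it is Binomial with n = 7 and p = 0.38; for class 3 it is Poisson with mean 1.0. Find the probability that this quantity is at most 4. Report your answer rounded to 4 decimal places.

Conditional on each class, P(X ≤ 4): 1: 0.985299; 2: 0.921827; 3: 0.99634.
By total probability, P(X ≤ 4) = 0.3·0.985299 + 0.3·0.921827 + 0.4·0.99634 = 0.970674.

0.9707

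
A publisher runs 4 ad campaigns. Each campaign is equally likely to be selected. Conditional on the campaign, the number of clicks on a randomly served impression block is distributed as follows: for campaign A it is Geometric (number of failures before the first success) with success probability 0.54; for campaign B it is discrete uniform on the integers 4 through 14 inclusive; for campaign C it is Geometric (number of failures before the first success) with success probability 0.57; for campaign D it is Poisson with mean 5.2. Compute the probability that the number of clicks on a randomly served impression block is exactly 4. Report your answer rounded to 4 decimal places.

Conditional on each campaign, P(X = 4): A: 0.0241783; B: 0.0909091; C: 0.0194872; D: 0.168063.
By total probability, P(X = 4) = 0.25·0.0241783 + 0.25·0.0909091 + 0.25·0.0194872 + 0.25·0.168063 = 0.0756593.

0.0757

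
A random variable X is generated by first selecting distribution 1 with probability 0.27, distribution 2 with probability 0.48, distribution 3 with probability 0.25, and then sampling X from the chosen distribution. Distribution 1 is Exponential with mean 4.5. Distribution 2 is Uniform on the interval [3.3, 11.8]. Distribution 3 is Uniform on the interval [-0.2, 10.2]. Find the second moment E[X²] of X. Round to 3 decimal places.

For each component E[X²] = Var + (mean)², giving 1: 40.5; 2: 63.0233; 3: 34.0133.
Overall E[X²] = 0.27·40.5 + 0.48·63.0233 + 0.25·34.0133 = 49.6895.

49.690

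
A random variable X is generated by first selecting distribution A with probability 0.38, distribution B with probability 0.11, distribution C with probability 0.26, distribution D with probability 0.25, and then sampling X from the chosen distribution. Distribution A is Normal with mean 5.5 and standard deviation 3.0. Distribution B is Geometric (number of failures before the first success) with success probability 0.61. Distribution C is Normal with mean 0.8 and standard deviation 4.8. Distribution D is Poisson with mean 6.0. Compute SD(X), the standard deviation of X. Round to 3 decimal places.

Per component, A: μ=5.5, E[X²]=39.25; B: μ=0.639344, E[X²]=1.45687; C: μ=0.8, E[X²]=23.68; D: μ=6, E[X²]=42.
E[X] = 0.38·5.5 + 0.11·0.639344 + 0.26·0.8 + 0.25·6 = 3.86833.
E[X²] = 0.38·39.25 + 0.11·1.45687 + 0.26·23.68 + 0.25·42 = 31.7321.
Var(X) = E[X²] − (E[X])² = 31.7321 − 14.964 = 16.7681.
SD(X) = √16.7681 = 4.09489.

4.095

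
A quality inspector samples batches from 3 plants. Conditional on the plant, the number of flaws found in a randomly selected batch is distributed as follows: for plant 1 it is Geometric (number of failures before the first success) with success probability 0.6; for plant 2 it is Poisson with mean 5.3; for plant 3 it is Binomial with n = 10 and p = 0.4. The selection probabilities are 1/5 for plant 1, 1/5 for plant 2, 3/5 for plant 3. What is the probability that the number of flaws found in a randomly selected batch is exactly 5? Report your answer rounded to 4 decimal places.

0.1564

Conditional on each plant, P(X = 5): 1: 0.006144; 2: 0.173955; 3: 0.200658.
By total probability, P(X = 5) = 0.2·0.006144 + 0.2·0.173955 + 0.6·0.200658 = 0.156415.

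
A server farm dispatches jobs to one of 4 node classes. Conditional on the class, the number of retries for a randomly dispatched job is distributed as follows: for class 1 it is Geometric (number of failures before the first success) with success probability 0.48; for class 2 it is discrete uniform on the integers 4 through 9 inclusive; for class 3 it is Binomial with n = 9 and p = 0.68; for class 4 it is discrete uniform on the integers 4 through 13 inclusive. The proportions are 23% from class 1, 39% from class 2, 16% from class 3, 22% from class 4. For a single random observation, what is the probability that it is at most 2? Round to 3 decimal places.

0.199

Conditional on each class, P(X ≤ 2): 1: 0.859392; 2: 0; 3: 0.00642774; 4: 0.
By total probability, P(X ≤ 2) = 0.23·0.859392 + 0.39·0 + 0.16·0.00642774 + 0.22·0 = 0.198689.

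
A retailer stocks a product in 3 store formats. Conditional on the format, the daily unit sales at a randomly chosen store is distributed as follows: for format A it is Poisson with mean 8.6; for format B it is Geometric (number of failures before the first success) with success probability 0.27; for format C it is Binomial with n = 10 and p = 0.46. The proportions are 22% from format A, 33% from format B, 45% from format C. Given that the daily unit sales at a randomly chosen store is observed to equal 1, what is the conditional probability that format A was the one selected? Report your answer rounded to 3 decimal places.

Likelihoods P(X=1 | ·): A: 0.00158331; B: 0.1971; C: 0.0179598.
Posterior ∝ prior × likelihood. Numerator for A: 0.22·0.00158331 = 0.000348328.
Normalizing constant: 0.22·0.00158331 + 0.33·0.1971 + 0.45·0.0179598 = 0.0734732.
P(A | observation) = 0.000348328 / 0.0734732 = 0.00474088.

0.005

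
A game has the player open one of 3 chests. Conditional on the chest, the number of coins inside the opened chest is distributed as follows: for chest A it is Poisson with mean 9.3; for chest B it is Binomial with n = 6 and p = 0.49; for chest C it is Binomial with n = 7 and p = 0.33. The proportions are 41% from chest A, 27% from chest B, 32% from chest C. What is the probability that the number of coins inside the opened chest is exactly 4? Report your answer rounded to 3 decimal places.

Conditional on each chest, P(X = 4): A: 0.0284959; B: 0.224914; C: 0.124838.
By total probability, P(X = 4) = 0.41·0.0284959 + 0.27·0.224914 + 0.32·0.124838 = 0.112358.

0.112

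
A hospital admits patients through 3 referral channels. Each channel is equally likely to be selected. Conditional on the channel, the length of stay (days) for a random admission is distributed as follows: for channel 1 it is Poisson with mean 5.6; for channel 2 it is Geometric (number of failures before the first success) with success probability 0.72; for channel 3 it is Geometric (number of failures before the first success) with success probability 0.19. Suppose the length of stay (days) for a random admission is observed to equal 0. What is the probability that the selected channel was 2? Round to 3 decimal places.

Likelihoods P(X=0 | ·): 1: 0.00369786; 2: 0.72; 3: 0.19.
Posterior ∝ prior × likelihood. Numerator for 2: 0.333333·0.72 = 0.24.
Normalizing constant: 0.333333·0.00369786 + 0.333333·0.72 + 0.333333·0.19 = 0.304566.
P(2 | observation) = 0.24 / 0.304566 = 0.788007.

0.788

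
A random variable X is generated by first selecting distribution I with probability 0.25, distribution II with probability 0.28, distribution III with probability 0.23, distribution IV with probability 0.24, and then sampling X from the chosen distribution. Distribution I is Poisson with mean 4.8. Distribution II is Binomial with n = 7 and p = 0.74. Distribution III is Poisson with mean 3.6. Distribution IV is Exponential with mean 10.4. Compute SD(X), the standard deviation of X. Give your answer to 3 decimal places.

5.906

Per component, I: μ=4.8, E[X²]=27.84; II: μ=5.18, E[X²]=28.1792; III: μ=3.6, E[X²]=16.56; IV: μ=10.4, E[X²]=216.32.
E[X] = 0.25·4.8 + 0.28·5.18 + 0.23·3.6 + 0.24·10.4 = 5.9744.
E[X²] = 0.25·27.84 + 0.28·28.1792 + 0.23·16.56 + 0.24·216.32 = 70.5758.
Var(X) = E[X²] − (E[X])² = 70.5758 − 35.6935 = 34.8823.
SD(X) = √34.8823 = 5.90613.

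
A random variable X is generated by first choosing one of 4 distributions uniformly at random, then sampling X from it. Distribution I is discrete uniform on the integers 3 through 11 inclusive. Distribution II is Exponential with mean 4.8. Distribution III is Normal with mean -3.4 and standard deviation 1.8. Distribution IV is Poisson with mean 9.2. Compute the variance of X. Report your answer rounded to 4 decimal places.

33.2367

Per component, I: μ=7, E[X²]=55.6667; II: μ=4.8, E[X²]=46.08; III: μ=-3.4, E[X²]=14.8; IV: μ=9.2, E[X²]=93.84.
E[X] = 0.25·7 + 0.25·4.8 + 0.25·-3.4 + 0.25·9.2 = 4.4.
E[X²] = 0.25·55.6667 + 0.25·46.08 + 0.25·14.8 + 0.25·93.84 = 52.5967.
Var(X) = E[X²] − (E[X])² = 52.5967 − 19.36 = 33.2367.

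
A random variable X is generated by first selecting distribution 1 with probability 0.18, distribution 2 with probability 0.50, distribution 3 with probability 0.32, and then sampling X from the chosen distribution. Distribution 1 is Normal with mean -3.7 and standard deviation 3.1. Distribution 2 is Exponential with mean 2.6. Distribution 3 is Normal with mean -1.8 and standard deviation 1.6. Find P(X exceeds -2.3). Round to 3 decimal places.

Conditional on each component, P(X > -2.3): 1: 0.325774; 2: 1; 3: 0.62267.
By total probability, P(X > -2.3) = 0.18·0.325774 + 0.5·1 + 0.32·0.62267 = 0.757894.

0.758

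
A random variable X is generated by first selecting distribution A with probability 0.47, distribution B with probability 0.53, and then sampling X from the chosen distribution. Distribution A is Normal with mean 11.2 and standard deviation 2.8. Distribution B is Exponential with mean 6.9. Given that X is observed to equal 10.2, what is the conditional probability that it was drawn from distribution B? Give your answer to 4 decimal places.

0.2180

Likelihoods f(10.2 | ·): A: 0.133676; B: 0.0330484.
Posterior ∝ prior × likelihood. Numerator for B: 0.53·0.0330484 = 0.0175156.
Normalizing constant: 0.47·0.133676 + 0.53·0.0330484 = 0.0803435.
P(B | observation) = 0.0175156 / 0.0803435 = 0.218009.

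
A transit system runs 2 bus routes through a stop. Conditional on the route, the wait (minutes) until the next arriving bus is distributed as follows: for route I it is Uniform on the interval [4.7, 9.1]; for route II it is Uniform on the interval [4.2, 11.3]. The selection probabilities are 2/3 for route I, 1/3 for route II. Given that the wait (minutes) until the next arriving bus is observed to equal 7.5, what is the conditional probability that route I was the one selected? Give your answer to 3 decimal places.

0.763

Likelihoods f(7.5 | ·): I: 0.227273; II: 0.140845.
Posterior ∝ prior × likelihood. Numerator for I: 0.666667·0.227273 = 0.151515.
Normalizing constant: 0.666667·0.227273 + 0.333333·0.140845 = 0.198464.
P(I | observation) = 0.151515 / 0.198464 = 0.763441.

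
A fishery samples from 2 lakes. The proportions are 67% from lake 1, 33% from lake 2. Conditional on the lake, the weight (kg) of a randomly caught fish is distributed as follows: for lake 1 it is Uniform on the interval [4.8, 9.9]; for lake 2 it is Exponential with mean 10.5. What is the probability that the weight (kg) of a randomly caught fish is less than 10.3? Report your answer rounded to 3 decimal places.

Conditional on each lake, P(X < 10.3): 1: 1; 2: 0.625046.
By total probability, P(X < 10.3) = 0.67·1 + 0.33·0.625046 = 0.876265.

0.876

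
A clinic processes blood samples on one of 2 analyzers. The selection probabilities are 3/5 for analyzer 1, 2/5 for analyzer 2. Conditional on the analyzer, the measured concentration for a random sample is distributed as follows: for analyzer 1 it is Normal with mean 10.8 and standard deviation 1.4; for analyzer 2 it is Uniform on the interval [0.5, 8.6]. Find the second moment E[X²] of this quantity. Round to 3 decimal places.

For each component E[X²] = Var + (mean)², giving 1: 118.6; 2: 26.17.
Overall E[X²] = 0.6·118.6 + 0.4·26.17 = 81.628.

81.628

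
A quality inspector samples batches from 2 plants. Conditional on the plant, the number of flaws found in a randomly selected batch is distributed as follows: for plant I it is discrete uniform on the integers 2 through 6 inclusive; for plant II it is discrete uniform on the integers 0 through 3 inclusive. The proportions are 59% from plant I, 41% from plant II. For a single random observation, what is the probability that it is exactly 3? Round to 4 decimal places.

0.2205

Conditional on each plant, P(X = 3): I: 0.2; II: 0.25.
By total probability, P(X = 3) = 0.59·0.2 + 0.41·0.25 = 0.2205.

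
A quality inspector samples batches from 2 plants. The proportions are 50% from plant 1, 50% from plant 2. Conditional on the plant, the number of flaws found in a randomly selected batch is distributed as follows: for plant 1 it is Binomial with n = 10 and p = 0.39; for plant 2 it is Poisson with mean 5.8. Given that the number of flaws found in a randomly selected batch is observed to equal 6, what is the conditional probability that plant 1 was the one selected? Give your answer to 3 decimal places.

0.390

Likelihoods P(X=6 | ·): 1: 0.102312; 2: 0.160076.
Posterior ∝ prior × likelihood. Numerator for 1: 0.5·0.102312 = 0.051156.
Normalizing constant: 0.5·0.102312 + 0.5·0.160076 = 0.131194.
P(1 | observation) = 0.051156 / 0.131194 = 0.389926.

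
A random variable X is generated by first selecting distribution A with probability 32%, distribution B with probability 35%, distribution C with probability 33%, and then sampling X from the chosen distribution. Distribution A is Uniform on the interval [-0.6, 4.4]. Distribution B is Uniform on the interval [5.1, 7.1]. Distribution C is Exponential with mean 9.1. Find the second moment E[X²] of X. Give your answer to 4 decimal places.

For each component E[X²] = Var + (mean)², giving A: 5.69333; B: 37.5433; C: 165.62.
Overall E[X²] = 0.32·5.69333 + 0.35·37.5433 + 0.33·165.62 = 69.6166.

69.6166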